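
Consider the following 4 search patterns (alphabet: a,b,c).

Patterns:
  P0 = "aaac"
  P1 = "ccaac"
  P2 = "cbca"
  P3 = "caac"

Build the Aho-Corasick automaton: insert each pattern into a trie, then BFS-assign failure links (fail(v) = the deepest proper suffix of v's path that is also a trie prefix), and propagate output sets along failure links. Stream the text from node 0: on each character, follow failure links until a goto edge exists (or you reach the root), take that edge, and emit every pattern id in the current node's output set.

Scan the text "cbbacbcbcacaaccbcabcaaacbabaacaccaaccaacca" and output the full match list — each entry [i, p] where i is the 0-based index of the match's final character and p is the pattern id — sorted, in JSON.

Build:
Trie (insert patterns):
  n0 'ε': a→1 c→5
  n1 'a': a→2
  n2 'aa': a→3
  n3 'aaa': c→4
  n4 'aaac': ·  [P0 ends]
  n5 'c': a→13 b→10 c→6
  n6 'cc': a→7
  n7 'cca': a→8
  n8 'ccaa': c→9
  n9 'ccaac': ·  [P1 ends]
  n10 'cb': c→11
  n11 'cbc': a→12
  n12 'cbca': ·  [P2 ends]
  n13 'ca': a→14
  n14 'caa': c→15
  n15 'caac': ·  [P3 ends]

BFS fail/out derivation:
  n1('a'): parent n0 fail=0; on 'a' 0 → fail=0;  out ∅∪∅=∅
  n5('c'): parent n0 fail=0; on 'c' 0 → fail=0;  out ∅∪∅=∅
  n2('aa'): parent n1 fail=0; on 'a' 0 → fail=1;  out ∅∪∅=∅
  n6('cc'): parent n5 fail=0; on 'c' 0 → fail=5;  out ∅∪∅=∅
  n10('cb'): parent n5 fail=0; on 'b' 0 → fail=0;  out ∅∪∅=∅
  n13('ca'): parent n5 fail=0; on 'a' 0 → fail=1;  out ∅∪∅=∅
  n3('aaa'): parent n2 fail=1; on 'a' 1 → fail=2;  out ∅∪∅=∅
  n7('cca'): parent n6 fail=5; on 'a' 5 → fail=13;  out ∅∪∅=∅
  n11('cbc'): parent n10 fail=0; on 'c' 0 → fail=5;  out ∅∪∅=∅
  n14('caa'): parent n13 fail=1; on 'a' 1 → fail=2;  out ∅∪∅=∅
  n4('aaac'): parent n3 fail=2; on 'c' 2→1→0 → fail=5;  out {0}∪∅={0}
  n8('ccaa'): parent n7 fail=13; on 'a' 13 → fail=14;  out ∅∪∅=∅
  n12('cbca'): parent n11 fail=5; on 'a' 5 → fail=13;  out {2}∪∅={2}
  n15('caac'): parent n14 fail=2; on 'c' 2→1→0 → fail=5;  out {3}∪∅={3}
  n9('ccaac'): parent n8 fail=14; on 'c' 14 → fail=15;  out {1}∪{3}={1,3}

Scan:
pos 0 'c': at 5
pos 1 'b': at 10
pos 2 'b': at 0 ·f
pos 3 'a': at 1
pos 4 'c': at 5 ·f
pos 5 'b': at 10
pos 6 'c': at 11
pos 7 'b': at 10 ·f
pos 8 'c': at 11
pos 9 'a': at 12  emit P2@[6:9]
pos 10 'c': at 5 ·f
pos 11 'a': at 13
pos 12 'a': at 14
pos 13 'c': at 15  emit P3@[10:13]
pos 14 'c': at 6 ·f
pos 15 'b': at 10 ·f
pos 16 'c': at 11
pos 17 'a': at 12  emit P2@[14:17]
pos 18 'b': at 0 ·f
pos 19 'c': at 5
pos 20 'a': at 13
pos 21 'a': at 14
pos 22 'a': at 3 ·f
pos 23 'c': at 4  emit P0@[20:23]
pos 24 'b': at 10 ·f
pos 25 'a': at 1 ·f
pos 26 'b': at 0 ·f
pos 27 'a': at 1
pos 28 'a': at 2
pos 29 'c': at 5 ·f
pos 30 'a': at 13
pos 31 'c': at 5 ·f
pos 32 'c': at 6
pos 33 'a': at 7
pos 34 'a': at 8
pos 35 'c': at 9  emit P1@[31:35],P3@[32:35]
pos 36 'c': at 6 ·f
pos 37 'a': at 7
pos 38 'a': at 8
pos 39 'c': at 9  emit P1@[35:39],P3@[36:39]
pos 40 'c': at 6 ·f
pos 41 'a': at 7

Matches: [[9,2],[13,3],[17,2],[23,0],[35,1],[35,3],[39,1],[39,3]]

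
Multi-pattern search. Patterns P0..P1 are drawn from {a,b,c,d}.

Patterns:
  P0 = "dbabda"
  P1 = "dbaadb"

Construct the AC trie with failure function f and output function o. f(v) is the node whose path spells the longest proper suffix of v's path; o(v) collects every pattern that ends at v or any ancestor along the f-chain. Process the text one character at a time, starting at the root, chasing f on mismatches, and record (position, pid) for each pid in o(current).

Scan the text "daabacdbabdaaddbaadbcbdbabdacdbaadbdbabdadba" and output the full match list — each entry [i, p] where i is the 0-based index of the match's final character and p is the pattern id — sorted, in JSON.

Construct AC machine:
Trie (insert patterns):
  0='ε' goto d→1
  1='d' goto b→2
  2='db' goto a→3
  3='dba' goto a→7 b→4
  4='dbab' goto d→5
  5='dbabd' goto a→6
  6='dbabda' goto ·  [P0 ends]
  7='dbaa' goto d→8
  8='dbaad' goto b→9
  9='dbaadb' goto ·  [P1 ends]

BFS fail/out derivation:
  n1('d'): parent n0 fail=0; on 'd' 0 → fail=0;  out ∅∪∅=∅
  n2('db'): parent n1 fail=0; on 'b' 0 → fail=0;  out ∅∪∅=∅
  n3('dba'): parent n2 fail=0; on 'a' 0 → fail=0;  out ∅∪∅=∅
  n4('dbab'): parent n3 fail=0; on 'b' 0 → fail=0;  out ∅∪∅=∅
  n7('dbaa'): parent n3 fail=0; on 'a' 0 → fail=0;  out ∅∪∅=∅
  n5('dbabd'): parent n4 fail=0; on 'd' 0 → fail=1;  out ∅∪∅=∅
  n8('dbaad'): parent n7 fail=0; on 'd' 0 → fail=1;  out ∅∪∅=∅
  n6('dbabda'): parent n5 fail=1; on 'a' 1→0 → fail=0;  out {0}∪∅={0}
  n9('dbaadb'): parent n8 fail=1; on 'b' 1 → fail=2;  out {1}∪∅={1}

Run:
pos 0 'd': at 1
pos 1 'a': at 0 (via fail)
pos 2 'a': at 0
pos 3 'b': at 0
pos 4 'a': at 0
pos 5 'c': at 0
pos 6 'd': at 1
pos 7 'b': at 2
pos 8 'a': at 3
pos 9 'b': at 4
pos 10 'd': at 5
pos 11 'a': at 6  → match P0@[6:11]
pos 12 'a': at 0 (via fail)
pos 13 'd': at 1
pos 14 'd': at 1 (via fail)
pos 15 'b': at 2
pos 16 'a': at 3
pos 17 'a': at 7
pos 18 'd': at 8
pos 19 'b': at 9  → match P1@[14:19]
pos 20 'c': at 0 (via fail)
pos 21 'b': at 0
pos 22 'd': at 1
pos 23 'b': at 2
pos 24 'a': at 3
pos 25 'b': at 4
pos 26 'd': at 5
pos 27 'a': at 6  → match P0@[22:27]
pos 28 'c': at 0 (via fail)
pos 29 'd': at 1
pos 30 'b': at 2
pos 31 'a': at 3
pos 32 'a': at 7
pos 33 'd': at 8
pos 34 'b': at 9  → match P1@[29:34]
pos 35 'd': at 1 (via fail)
pos 36 'b': at 2
pos 37 'a': at 3
pos 38 'b': at 4
pos 39 'd': at 5
pos 40 'a': at 6  → match P0@[35:40]
pos 41 'd': at 1 (via fail)
pos 42 'b': at 2
pos 43 'a': at 3

Result: [[11,0],[19,1],[27,0],[34,1],[40,0]]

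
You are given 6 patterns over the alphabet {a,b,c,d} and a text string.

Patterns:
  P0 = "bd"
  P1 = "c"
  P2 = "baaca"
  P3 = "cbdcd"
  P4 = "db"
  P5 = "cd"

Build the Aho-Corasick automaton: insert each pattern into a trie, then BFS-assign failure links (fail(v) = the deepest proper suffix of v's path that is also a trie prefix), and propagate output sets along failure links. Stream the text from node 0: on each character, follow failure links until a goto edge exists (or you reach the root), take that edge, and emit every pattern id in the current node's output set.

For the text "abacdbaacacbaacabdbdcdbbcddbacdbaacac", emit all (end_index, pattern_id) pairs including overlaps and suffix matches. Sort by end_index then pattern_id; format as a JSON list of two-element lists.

Construct AC machine:
Trie (insert patterns):
  0='ε' goto b→1 c→3 d→12
  1='b' goto a→4 d→2
  2='bd' goto ·  ←P0
  3='c' goto b→8 d→14  ←P1
  4='ba' goto a→5
  5='baa' goto c→6
  6='baac' goto a→7
  7='baaca' goto ·  ←P2
  8='cb' goto d→9
  9='cbd' goto c→10
  10='cbdc' goto d→11
  11='cbdcd' goto ·  ←P3
  12='d' goto b→13
  13='db' goto ·  ←P4
  14='cd' goto ·  ←P5

Failure links (BFS by depth):
  fail(1) 'b': from fail(0)=0 chase 'b': 0 ⇒ 0;  out=∅∪out(0)=∅
  fail(3) 'c': from fail(0)=0 chase 'c': 0 ⇒ 0;  out={1}∪out(0)={1}
  fail(12) 'd': from fail(0)=0 chase 'd': 0 ⇒ 0;  out=∅∪out(0)=∅
  fail(2) 'bd': from fail(1)=0 chase 'd': 0 ⇒ 12;  out={0}∪out(12)={0}
  fail(4) 'ba': from fail(1)=0 chase 'a': 0 ⇒ 0;  out=∅∪out(0)=∅
  fail(8) 'cb': from fail(3)=0 chase 'b': 0 ⇒ 1;  out=∅∪out(1)=∅
  fail(13) 'db': from fail(12)=0 chase 'b': 0 ⇒ 1;  out={4}∪out(1)={4}
  fail(14) 'cd': from fail(3)=0 chase 'd': 0 ⇒ 12;  out={5}∪out(12)={5}
  fail(5) 'baa': from fail(4)=0 chase 'a': 0 ⇒ 0;  out=∅∪out(0)=∅
  fail(9) 'cbd': from fail(8)=1 chase 'd': 1 ⇒ 2;  out=∅∪out(2)={0}
  fail(6) 'baac': from fail(5)=0 chase 'c': 0 ⇒ 3;  out=∅∪out(3)={1}
  fail(10) 'cbdc': from fail(9)=2 chase 'c': 2→12→0 ⇒ 3;  out=∅∪out(3)={1}
  fail(7) 'baaca': from fail(6)=3 chase 'a': 3→0 ⇒ 0;  out={2}∪out(0)={2}
  fail(11) 'cbdcd': from fail(10)=3 chase 'd': 3 ⇒ 14;  out={3}∪out(14)={3,5}

Run:
i=0 'a': node 0→0
i=1 'b': node 0→1
i=2 'a': node 1→4
i=3 'c': node 4→3 (via fail)  emit P1@[3:3]
i=4 'd': node 3→14  emit P5@[3:4]
i=5 'b': node 14→13 (via fail)  emit P4@[4:5]
i=6 'a': node 13→4 (via fail)
i=7 'a': node 4→5
i=8 'c': node 5→6  emit P1@[8:8]
i=9 'a': node 6→7  emit P2@[5:9]
i=10 'c': node 7→3 (via fail)  emit P1@[10:10]
i=11 'b': node 3→8
i=12 'a': node 8→4 (via fail)
i=13 'a': node 4→5
i=14 'c': node 5→6  emit P1@[14:14]
i=15 'a': node 6→7  emit P2@[11:15]
i=16 'b': node 7→1 (via fail)
i=17 'd': node 1→2  emit P0@[16:17]
i=18 'b': node 2→13 (via fail)  emit P4@[17:18]
i=19 'd': node 13→2 (via fail)  emit P0@[18:19]
i=20 'c': node 2→3 (via fail)  emit P1@[20:20]
i=21 'd': node 3→14  emit P5@[20:21]
i=22 'b': node 14→13 (via fail)  emit P4@[21:22]
i=23 'b': node 13→1 (via fail)
i=24 'c': node 1→3 (via fail)  emit P1@[24:24]
i=25 'd': node 3→14  emit P5@[24:25]
i=26 'd': node 14→12 (via fail)
i=27 'b': node 12→13  emit P4@[26:27]
i=28 'a': node 13→4 (via fail)
i=29 'c': node 4→3 (via fail)  emit P1@[29:29]
i=30 'd': node 3→14  emit P5@[29:30]
i=31 'b': node 14→13 (via fail)  emit P4@[30:31]
i=32 'a': node 13→4 (via fail)
i=33 'a': node 4→5
i=34 'c': node 5→6  emit P1@[34:34]
i=35 'a': node 6→7  emit P2@[31:35]
i=36 'c': node 7→3 (via fail)  emit P1@[36:36]

All matches (sorted): [[3,1],[4,5],[5,4],[8,1],[9,2],[10,1],[14,1],[15,2],[17,0],[18,4],[19,0],[20,1],[21,5],[22,4],[24,1],[25,5],[27,4],[29,1],[30,5],[31,4],[34,1],[35,2],[36,1]]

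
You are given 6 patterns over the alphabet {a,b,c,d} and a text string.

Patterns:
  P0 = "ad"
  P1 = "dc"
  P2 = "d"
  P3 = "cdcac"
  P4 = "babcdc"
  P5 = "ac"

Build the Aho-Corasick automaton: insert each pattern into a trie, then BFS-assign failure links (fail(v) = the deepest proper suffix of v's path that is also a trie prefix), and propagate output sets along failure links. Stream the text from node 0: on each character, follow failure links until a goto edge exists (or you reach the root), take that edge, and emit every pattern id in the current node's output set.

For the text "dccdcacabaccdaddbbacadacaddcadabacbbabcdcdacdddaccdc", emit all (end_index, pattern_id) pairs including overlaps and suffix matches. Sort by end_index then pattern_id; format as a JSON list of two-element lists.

Build automaton:
Trie nodes:
  n0 'ε': a→1 b→10 c→5 d→3
  n1 'a': c→16 d→2
  n2 'ad': ·  [P0 ends]
  n3 'd': c→4  [P2 ends]
  n4 'dc': ·  [P1 ends]
  n5 'c': d→6
  n6 'cd': c→7
  n7 'cdc': a→8
  n8 'cdca': c→9
  n9 'cdcac': ·  [P3 ends]
  n10 'b': a→11
  n11 'ba': b→12
  n12 'bab': c→13
  n13 'babc': d→14
  n14 'babcd': c→15
  n15 'babcdc': ·  [P4 ends]
  n16 'ac': ·  [P5 ends]

BFS fail/out derivation:
  n1('a'): parent n0 fail=0; on 'a' 0 → fail=0;  out ∅∪∅=∅
  n3('d'): parent n0 fail=0; on 'd' 0 → fail=0;  out {2}∪∅={2}
  n5('c'): parent n0 fail=0; on 'c' 0 → fail=0;  out ∅∪∅=∅
  n10('b'): parent n0 fail=0; on 'b' 0 → fail=0;  out ∅∪∅=∅
  n2('ad'): parent n1 fail=0; on 'd' 0 → fail=3;  out {0}∪{2}={0,2}
  n4('dc'): parent n3 fail=0; on 'c' 0 → fail=5;  out {1}∪∅={1}
  n6('cd'): parent n5 fail=0; on 'd' 0 → fail=3;  out ∅∪{2}={2}
  n11('ba'): parent n10 fail=0; on 'a' 0 → fail=1;  out ∅∪∅=∅
  n16('ac'): parent n1 fail=0; on 'c' 0 → fail=5;  out {5}∪∅={5}
  n7('cdc'): parent n6 fail=3; on 'c' 3 → fail=4;  out ∅∪{1}={1}
  n12('bab'): parent n11 fail=1; on 'b' 1→0 → fail=10;  out ∅∪∅=∅
  n8('cdca'): parent n7 fail=4; on 'a' 4→5→0 → fail=1;  out ∅∪∅=∅
  n13('babc'): parent n12 fail=10; on 'c' 10→0 → fail=5;  out ∅∪∅=∅
  n9('cdcac'): parent n8 fail=1; on 'c' 1 → fail=16;  out {3}∪{5}={3,5}
  n14('babcd'): parent n13 fail=5; on 'd' 5 → fail=6;  out ∅∪{2}={2}
  n15('babcdc'): parent n14 fail=6; on 'c' 6 → fail=7;  out {4}∪{1}={1,4}

Scan:
pos 0 'd': at 3  → match P2@[0:0]
pos 1 'c': at 4  → match P1@[0:1]
pos 2 'c': at 5 (via fail)
pos 3 'd': at 6  → match P2@[3:3]
pos 4 'c': at 7  → match P1@[3:4]
pos 5 'a': at 8
pos 6 'c': at 9  → match P3@[2:6],P5@[5:6]
pos 7 'a': at 1 (via fail)
pos 8 'b': at 10 (via fail)
pos 9 'a': at 11
pos 10 'c': at 16 (via fail)  → match P5@[9:10]
pos 11 'c': at 5 (via fail)
pos 12 'd': at 6  → match P2@[12:12]
pos 13 'a': at 1 (via fail)
pos 14 'd': at 2  → match P0@[13:14],P2@[14:14]
pos 15 'd': at 3 (via fail)  → match P2@[15:15]
pos 16 'b': at 10 (via fail)
pos 17 'b': at 10 (via fail)
pos 18 'a': at 11
pos 19 'c': at 16 (via fail)  → match P5@[18:19]
pos 20 'a': at 1 (via fail)
pos 21 'd': at 2  → match P0@[20:21],P2@[21:21]
pos 22 'a': at 1 (via fail)
pos 23 'c': at 16  → match P5@[22:23]
pos 24 'a': at 1 (via fail)
pos 25 'd': at 2  → match P0@[24:25],P2@[25:25]
pos 26 'd': at 3 (via fail)  → match P2@[26:26]
pos 27 'c': at 4  → match P1@[26:27]
pos 28 'a': at 1 (via fail)
pos 29 'd': at 2  → match P0@[28:29],P2@[29:29]
pos 30 'a': at 1 (via fail)
pos 31 'b': at 10 (via fail)
pos 32 'a': at 11
pos 33 'c': at 16 (via fail)  → match P5@[32:33]
pos 34 'b': at 10 (via fail)
pos 35 'b': at 10 (via fail)
pos 36 'a': at 11
pos 37 'b': at 12
pos 38 'c': at 13
pos 39 'd': at 14  → match P2@[39:39]
pos 40 'c': at 15  → match P1@[39:40],P4@[35:40]
pos 41 'd': at 6 (via fail)  → match P2@[41:41]
pos 42 'a': at 1 (via fail)
pos 43 'c': at 16  → match P5@[42:43]
pos 44 'd': at 6 (via fail)  → match P2@[44:44]
pos 45 'd': at 3 (via fail)  → match P2@[45:45]
pos 46 'd': at 3 (via fail)  → match P2@[46:46]
pos 47 'a': at 1 (via fail)
pos 48 'c': at 16  → match P5@[47:48]
pos 49 'c': at 5 (via fail)
pos 50 'd': at 6  → match P2@[50:50]
pos 51 'c': at 7  → match P1@[50:51]

Matches: [[0,2],[1,1],[3,2],[4,1],[6,3],[6,5],[10,5],[12,2],[14,0],[14,2],[15,2],[19,5],[21,0],[21,2],[23,5],[25,0],[25,2],[26,2],[27,1],[29,0],[29,2],[33,5],[39,2],[40,1],[40,4],[41,2],[43,5],[44,2],[45,2],[46,2],[48,5],[50,2],[51,1]]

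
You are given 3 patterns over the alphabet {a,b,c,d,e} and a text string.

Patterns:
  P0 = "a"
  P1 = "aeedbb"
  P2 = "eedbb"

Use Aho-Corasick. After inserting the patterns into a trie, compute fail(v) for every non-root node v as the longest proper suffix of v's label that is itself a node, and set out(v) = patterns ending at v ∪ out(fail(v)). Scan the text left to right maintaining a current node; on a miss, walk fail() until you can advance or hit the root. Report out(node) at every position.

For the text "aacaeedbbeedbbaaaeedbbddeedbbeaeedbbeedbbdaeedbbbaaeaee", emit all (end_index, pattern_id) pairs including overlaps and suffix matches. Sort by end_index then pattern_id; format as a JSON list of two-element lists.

Build automaton:
Trie nodes:
  0='ε' goto a→1 e→7
  1='a' goto e→2  [P0 ends]
  2='ae' goto e→3
  3='aee' goto d→4
  4='aeed' goto b→5
  5='aeedb' goto b→6
  6='aeedbb' goto ·  [P1 ends]
  7='e' goto e→8
  8='ee' goto d→9
  9='eed' goto b→10
  10='eedb' goto b→11
  11='eedbb' goto ·  [P2 ends]

Failure links (BFS by depth):
  n1('a'): parent n0 fail=0; on 'a' 0 → fail=0;  out {0}∪∅={0}
  n7('e'): parent n0 fail=0; on 'e' 0 → fail=0;  out ∅∪∅=∅
  n2('ae'): parent n1 fail=0; on 'e' 0 → fail=7;  out ∅∪∅=∅
  n8('ee'): parent n7 fail=0; on 'e' 0 → fail=7;  out ∅∪∅=∅
  n3('aee'): parent n2 fail=7; on 'e' 7 → fail=8;  out ∅∪∅=∅
  n9('eed'): parent n8 fail=7; on 'd' 7→0 → fail=0;  out ∅∪∅=∅
  n4('aeed'): parent n3 fail=8; on 'd' 8 → fail=9;  out ∅∪∅=∅
  n10('eedb'): parent n9 fail=0; on 'b' 0 → fail=0;  out ∅∪∅=∅
  n5('aeedb'): parent n4 fail=9; on 'b' 9 → fail=10;  out ∅∪∅=∅
  n11('eedbb'): parent n10 fail=0; on 'b' 0 → fail=0;  out {2}∪∅={2}
  n6('aeedbb'): parent n5 fail=10; on 'b' 10 → fail=11;  out {1}∪{2}={1,2}

Scan:
[0] read 'a'  n0⇒n1  ** P0@[0:0]
[1] read 'a'  n1⇒n1 (fail-walked)  ** P0@[1:1]
[2] read 'c'  n1⇒n0 (fail-walked)
[3] read 'a'  n0⇒n1  ** P0@[3:3]
[4] read 'e'  n1⇒n2
[5] read 'e'  n2⇒n3
[6] read 'd'  n3⇒n4
[7] read 'b'  n4⇒n5
[8] read 'b'  n5⇒n6  ** P1@[3:8],P2@[4:8]
[9] read 'e'  n6⇒n7 (fail-walked)
[10] read 'e'  n7⇒n8
[11] read 'd'  n8⇒n9
[12] read 'b'  n9⇒n10
[13] read 'b'  n10⇒n11  ** P2@[9:13]
[14] read 'a'  n11⇒n1 (fail-walked)  ** P0@[14:14]
[15] read 'a'  n1⇒n1 (fail-walked)  ** P0@[15:15]
[16] read 'a'  n1⇒n1 (fail-walked)  ** P0@[16:16]
[17] read 'e'  n1⇒n2
[18] read 'e'  n2⇒n3
[19] read 'd'  n3⇒n4
[20] read 'b'  n4⇒n5
[21] read 'b'  n5⇒n6  ** P1@[16:21],P2@[17:21]
[22] read 'd'  n6⇒n0 (fail-walked)
[23] read 'd'  n0⇒n0
[24] read 'e'  n0⇒n7
[25] read 'e'  n7⇒n8
[26] read 'd'  n8⇒n9
[27] read 'b'  n9⇒n10
[28] read 'b'  n10⇒n11  ** P2@[24:28]
[29] read 'e'  n11⇒n7 (fail-walked)
[30] read 'a'  n7⇒n1 (fail-walked)  ** P0@[30:30]
[31] read 'e'  n1⇒n2
[32] read 'e'  n2⇒n3
[33] read 'd'  n3⇒n4
[34] read 'b'  n4⇒n5
[35] read 'b'  n5⇒n6  ** P1@[30:35],P2@[31:35]
[36] read 'e'  n6⇒n7 (fail-walked)
[37] read 'e'  n7⇒n8
[38] read 'd'  n8⇒n9
[39] read 'b'  n9⇒n10
[40] read 'b'  n10⇒n11  ** P2@[36:40]
[41] read 'd'  n11⇒n0 (fail-walked)
[42] read 'a'  n0⇒n1  ** P0@[42:42]
[43] read 'e'  n1⇒n2
[44] read 'e'  n2⇒n3
[45] read 'd'  n3⇒n4
[46] read 'b'  n4⇒n5
[47] read 'b'  n5⇒n6  ** P1@[42:47],P2@[43:47]
[48] read 'b'  n6⇒n0 (fail-walked)
[49] read 'a'  n0⇒n1  ** P0@[49:49]
[50] read 'a'  n1⇒n1 (fail-walked)  ** P0@[50:50]
[51] read 'e'  n1⇒n2
[52] read 'a'  n2⇒n1 (fail-walked)  ** P0@[52:52]
[53] read 'e'  n1⇒n2
[54] read 'e'  n2⇒n3

Result: [[0,0],[1,0],[3,0],[8,1],[8,2],[13,2],[14,0],[15,0],[16,0],[21,1],[21,2],[28,2],[30,0],[35,1],[35,2],[40,2],[42,0],[47,1],[47,2],[49,0],[50,0],[52,0]]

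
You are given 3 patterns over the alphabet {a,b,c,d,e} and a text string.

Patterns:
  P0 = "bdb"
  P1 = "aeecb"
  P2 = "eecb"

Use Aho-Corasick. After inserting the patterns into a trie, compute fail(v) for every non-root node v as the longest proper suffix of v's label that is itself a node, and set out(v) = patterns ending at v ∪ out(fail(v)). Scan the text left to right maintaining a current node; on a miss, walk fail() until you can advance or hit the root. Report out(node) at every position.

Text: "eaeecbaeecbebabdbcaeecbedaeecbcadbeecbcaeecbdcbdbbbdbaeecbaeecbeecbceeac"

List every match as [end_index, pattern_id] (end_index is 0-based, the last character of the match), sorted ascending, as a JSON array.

Construct AC machine:
Trie nodes:
  0='ε' goto a→4 b→1 e→9
  1='b' goto d→2
  2='bd' goto b→3
  3='bdb' goto ·  [P0 ends]
  4='a' goto e→5
  5='ae' goto e→6
  6='aee' goto c→7
  7='aeec' goto b→8
  8='aeecb' goto ·  [P1 ends]
  9='e' goto e→10
  10='ee' goto c→11
  11='eec' goto b→12
  12='eecb' goto ·  [P2 ends]

BFS fail/out derivation:
  n1('b'): parent n0 fail=0; on 'b' 0 → fail=0;  out ∅∪∅=∅
  n4('a'): parent n0 fail=0; on 'a' 0 → fail=0;  out ∅∪∅=∅
  n9('e'): parent n0 fail=0; on 'e' 0 → fail=0;  out ∅∪∅=∅
  n2('bd'): parent n1 fail=0; on 'd' 0 → fail=0;  out ∅∪∅=∅
  n5('ae'): parent n4 fail=0; on 'e' 0 → fail=9;  out ∅∪∅=∅
  n10('ee'): parent n9 fail=0; on 'e' 0 → fail=9;  out ∅∪∅=∅
  n3('bdb'): parent n2 fail=0; on 'b' 0 → fail=1;  out {0}∪∅={0}
  n6('aee'): parent n5 fail=9; on 'e' 9 → fail=10;  out ∅∪∅=∅
  n11('eec'): parent n10 fail=9; on 'c' 9→0 → fail=0;  out ∅∪∅=∅
  n7('aeec'): parent n6 fail=10; on 'c' 10 → fail=11;  out ∅∪∅=∅
  n12('eecb'): parent n11 fail=0; on 'b' 0 → fail=1;  out {2}∪∅={2}
  n8('aeecb'): parent n7 fail=11; on 'b' 11 → fail=12;  out {1}∪{2}={1,2}

Scan:
[0] read 'e'  n0⇒n9
[1] read 'a'  n9⇒n4 ·f
[2] read 'e'  n4⇒n5
[3] read 'e'  n5⇒n6
[4] read 'c'  n6⇒n7
[5] read 'b'  n7⇒n8  → match P1@[1:5],P2@[2:5]
[6] read 'a'  n8⇒n4 ·f
[7] read 'e'  n4⇒n5
[8] read 'e'  n5⇒n6
[9] read 'c'  n6⇒n7
[10] read 'b'  n7⇒n8  → match P1@[6:10],P2@[7:10]
[11] read 'e'  n8⇒n9 ·f
[12] read 'b'  n9⇒n1 ·f
[13] read 'a'  n1⇒n4 ·f
[14] read 'b'  n4⇒n1 ·f
[15] read 'd'  n1⇒n2
[16] read 'b'  n2⇒n3  → match P0@[14:16]
[17] read 'c'  n3⇒n0 ·f
[18] read 'a'  n0⇒n4
[19] read 'e'  n4⇒n5
[20] read 'e'  n5⇒n6
[21] read 'c'  n6⇒n7
[22] read 'b'  n7⇒n8  → match P1@[18:22],P2@[19:22]
[23] read 'e'  n8⇒n9 ·f
[24] read 'd'  n9⇒n0 ·f
[25] read 'a'  n0⇒n4
[26] read 'e'  n4⇒n5
[27] read 'e'  n5⇒n6
[28] read 'c'  n6⇒n7
[29] read 'b'  n7⇒n8  → match P1@[25:29],P2@[26:29]
[30] read 'c'  n8⇒n0 ·f
[31] read 'a'  n0⇒n4
[32] read 'd'  n4⇒n0 ·f
[33] read 'b'  n0⇒n1
[34] read 'e'  n1⇒n9 ·f
[35] read 'e'  n9⇒n10
[36] read 'c'  n10⇒n11
[37] read 'b'  n11⇒n12  → match P2@[34:37]
[38] read 'c'  n12⇒n0 ·f
[39] read 'a'  n0⇒n4
[40] read 'e'  n4⇒n5
[41] read 'e'  n5⇒n6
[42] read 'c'  n6⇒n7
[43] read 'b'  n7⇒n8  → match P1@[39:43],P2@[40:43]
[44] read 'd'  n8⇒n2 ·f
[45] read 'c'  n2⇒n0 ·f
[46] read 'b'  n0⇒n1
[47] read 'd'  n1⇒n2
[48] read 'b'  n2⇒n3  → match P0@[46:48]
[49] read 'b'  n3⇒n1 ·f
[50] read 'b'  n1⇒n1 ·f
[51] read 'd'  n1⇒n2
[52] read 'b'  n2⇒n3  → match P0@[50:52]
[53] read 'a'  n3⇒n4 ·f
[54] read 'e'  n4⇒n5
[55] read 'e'  n5⇒n6
[56] read 'c'  n6⇒n7
[57] read 'b'  n7⇒n8  → match P1@[53:57],P2@[54:57]
[58] read 'a'  n8⇒n4 ·f
[59] read 'e'  n4⇒n5
[60] read 'e'  n5⇒n6
[61] read 'c'  n6⇒n7
[62] read 'b'  n7⇒n8  → match P1@[58:62],P2@[59:62]
[63] read 'e'  n8⇒n9 ·f
[64] read 'e'  n9⇒n10
[65] read 'c'  n10⇒n11
[66] read 'b'  n11⇒n12  → match P2@[63:66]
[67] read 'c'  n12⇒n0 ·f
[68] read 'e'  n0⇒n9
[69] read 'e'  n9⇒n10
[70] read 'a'  n10⇒n4 ·f
[71] read 'c'  n4⇒n0 ·f

All matches (sorted): [[5,1],[5,2],[10,1],[10,2],[16,0],[22,1],[22,2],[29,1],[29,2],[37,2],[43,1],[43,2],[48,0],[52,0],[57,1],[57,2],[62,1],[62,2],[66,2]]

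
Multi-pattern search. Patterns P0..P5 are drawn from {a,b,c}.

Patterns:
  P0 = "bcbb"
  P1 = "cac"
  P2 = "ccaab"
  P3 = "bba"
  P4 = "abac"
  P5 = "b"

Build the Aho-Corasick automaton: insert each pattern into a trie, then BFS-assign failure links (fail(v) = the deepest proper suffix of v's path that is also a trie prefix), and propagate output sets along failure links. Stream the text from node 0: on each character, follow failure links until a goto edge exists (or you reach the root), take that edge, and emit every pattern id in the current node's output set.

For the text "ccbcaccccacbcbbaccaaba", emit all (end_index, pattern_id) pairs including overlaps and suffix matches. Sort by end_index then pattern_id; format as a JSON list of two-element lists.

Build:
Trie nodes:
  n0 'ε': a→14 b→1 c→5
  n1 'b': b→12 c→2  ←P5
  n2 'bc': b→3
  n3 'bcb': b→4
  n4 'bcbb': ·  ←P0
  n5 'c': a→6 c→8
  n6 'ca': c→7
  n7 'cac': ·  ←P1
  n8 'cc': a→9
  n9 'cca': a→10
  n10 'ccaa': b→11
  n11 'ccaab': ·  ←P2
  n12 'bb': a→13
  n13 'bba': ·  ←P3
  n14 'a': b→15
  n15 'ab': a→16
  n16 'aba': c→17
  n17 'abac': ·  ←P4

Failure links (BFS by depth):
  fail(1) 'b': from fail(0)=0 chase 'b': 0 ⇒ 0;  out={5}∪out(0)={5}
  fail(5) 'c': from fail(0)=0 chase 'c': 0 ⇒ 0;  out=∅∪out(0)=∅
  fail(14) 'a': from fail(0)=0 chase 'a': 0 ⇒ 0;  out=∅∪out(0)=∅
  fail(2) 'bc': from fail(1)=0 chase 'c': 0 ⇒ 5;  out=∅∪out(5)=∅
  fail(6) 'ca': from fail(5)=0 chase 'a': 0 ⇒ 14;  out=∅∪out(14)=∅
  fail(8) 'cc': from fail(5)=0 chase 'c': 0 ⇒ 5;  out=∅∪out(5)=∅
  fail(12) 'bb': from fail(1)=0 chase 'b': 0 ⇒ 1;  out=∅∪out(1)={5}
  fail(15) 'ab': from fail(14)=0 chase 'b': 0 ⇒ 1;  out=∅∪out(1)={5}
  fail(3) 'bcb': from fail(2)=5 chase 'b': 5→0 ⇒ 1;  out=∅∪out(1)={5}
  fail(7) 'cac': from fail(6)=14 chase 'c': 14→0 ⇒ 5;  out={1}∪out(5)={1}
  fail(9) 'cca': from fail(8)=5 chase 'a': 5 ⇒ 6;  out=∅∪out(6)=∅
  fail(13) 'bba': from fail(12)=1 chase 'a': 1→0 ⇒ 14;  out={3}∪out(14)={3}
  fail(16) 'aba': from fail(15)=1 chase 'a': 1→0 ⇒ 14;  out=∅∪out(14)=∅
  fail(4) 'bcbb': from fail(3)=1 chase 'b': 1 ⇒ 12;  out={0}∪out(12)={0,5}
  fail(10) 'ccaa': from fail(9)=6 chase 'a': 6→14→0 ⇒ 14;  out=∅∪out(14)=∅
  fail(17) 'abac': from fail(16)=14 chase 'c': 14→0 ⇒ 5;  out={4}∪out(5)={4}
  fail(11) 'ccaab': from fail(10)=14 chase 'b': 14 ⇒ 15;  out={2}∪out(15)={2,5}

Scan:
[0] read 'c'  n0⇒n5
[1] read 'c'  n5⇒n8
[2] read 'b'  n8⇒n1 ·f  ** P5@[2:2]
[3] read 'c'  n1⇒n2
[4] read 'a'  n2⇒n6 ·f
[5] read 'c'  n6⇒n7  ** P1@[3:5]
[6] read 'c'  n7⇒n8 ·f
[7] read 'c'  n8⇒n8 ·f
[8] read 'c'  n8⇒n8 ·f
[9] read 'a'  n8⇒n9
[10] read 'c'  n9⇒n7 ·f  ** P1@[8:10]
[11] read 'b'  n7⇒n1 ·f  ** P5@[11:11]
[12] read 'c'  n1⇒n2
[13] read 'b'  n2⇒n3  ** P5@[13:13]
[14] read 'b'  n3⇒n4  ** P0@[11:14],P5@[14:14]
[15] read 'a'  n4⇒n13 ·f  ** P3@[13:15]
[16] read 'c'  n13⇒n5 ·f
[17] read 'c'  n5⇒n8
[18] read 'a'  n8⇒n9
[19] read 'a'  n9⇒n10
[20] read 'b'  n10⇒n11  ** P2@[16:20],P5@[20:20]
[21] read 'a'  n11⇒n16 ·f

Result: [[2,5],[5,1],[10,1],[11,5],[13,5],[14,0],[14,5],[15,3],[20,2],[20,5]]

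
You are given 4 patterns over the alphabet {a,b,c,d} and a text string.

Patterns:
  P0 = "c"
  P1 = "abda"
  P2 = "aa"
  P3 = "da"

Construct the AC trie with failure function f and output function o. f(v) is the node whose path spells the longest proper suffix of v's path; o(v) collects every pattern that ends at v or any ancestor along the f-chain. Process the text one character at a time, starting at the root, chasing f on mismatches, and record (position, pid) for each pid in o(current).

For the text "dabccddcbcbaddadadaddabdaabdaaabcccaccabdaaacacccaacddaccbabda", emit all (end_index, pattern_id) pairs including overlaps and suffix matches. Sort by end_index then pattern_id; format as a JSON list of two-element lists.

Build automaton:
Trie nodes:
  0='ε' goto a→2 c→1 d→7
  1='c' goto ·  ←P0
  2='a' goto a→6 b→3
  3='ab' goto d→4
  4='abd' goto a→5
  5='abda' goto ·  ←P1
  6='aa' goto ·  ←P2
  7='d' goto a→8
  8='da' goto ·  ←P3

BFS fail/out derivation:
  n1('c'): parent n0 fail=0; on 'c' 0 → fail=0;  out {0}∪∅={0}
  n2('a'): parent n0 fail=0; on 'a' 0 → fail=0;  out ∅∪∅=∅
  n7('d'): parent n0 fail=0; on 'd' 0 → fail=0;  out ∅∪∅=∅
  n3('ab'): parent n2 fail=0; on 'b' 0 → fail=0;  out ∅∪∅=∅
  n6('aa'): parent n2 fail=0; on 'a' 0 → fail=2;  out {2}∪∅={2}
  n8('da'): parent n7 fail=0; on 'a' 0 → fail=2;  out {3}∪∅={3}
  n4('abd'): parent n3 fail=0; on 'd' 0 → fail=7;  out ∅∪∅=∅
  n5('abda'): parent n4 fail=7; on 'a' 7 → fail=8;  out {1}∪{3}={1,3}

Scan:
i=0 'd': node 0→7
i=1 'a': node 7→8  → match P3@[0:1]
i=2 'b': node 8→3 ·f
i=3 'c': node 3→1 ·f  → match P0@[3:3]
i=4 'c': node 1→1 ·f  → match P0@[4:4]
i=5 'd': node 1→7 ·f
i=6 'd': node 7→7 ·f
i=7 'c': node 7→1 ·f  → match P0@[7:7]
i=8 'b': node 1→0 ·f
i=9 'c': node 0→1  → match P0@[9:9]
i=10 'b': node 1→0 ·f
i=11 'a': node 0→2
i=12 'd': node 2→7 ·f
i=13 'd': node 7→7 ·f
i=14 'a': node 7→8  → match P3@[13:14]
i=15 'd': node 8→7 ·f
i=16 'a': node 7→8  → match P3@[15:16]
i=17 'd': node 8→7 ·f
i=18 'a': node 7→8  → match P3@[17:18]
i=19 'd': node 8→7 ·f
i=20 'd': node 7→7 ·f
i=21 'a': node 7→8  → match P3@[20:21]
i=22 'b': node 8→3 ·f
i=23 'd': node 3→4
i=24 'a': node 4→5  → match P1@[21:24],P3@[23:24]
i=25 'a': node 5→6 ·f  → match P2@[24:25]
i=26 'b': node 6→3 ·f
i=27 'd': node 3→4
i=28 'a': node 4→5  → match P1@[25:28],P3@[27:28]
i=29 'a': node 5→6 ·f  → match P2@[28:29]
i=30 'a': node 6→6 ·f  → match P2@[29:30]
i=31 'b': node 6→3 ·f
i=32 'c': node 3→1 ·f  → match P0@[32:32]
i=33 'c': node 1→1 ·f  → match P0@[33:33]
i=34 'c': node 1→1 ·f  → match P0@[34:34]
i=35 'a': node 1→2 ·f
i=36 'c': node 2→1 ·f  → match P0@[36:36]
i=37 'c': node 1→1 ·f  → match P0@[37:37]
i=38 'a': node 1→2 ·f
i=39 'b': node 2→3
i=40 'd': node 3→4
i=41 'a': node 4→5  → match P1@[38:41],P3@[40:41]
i=42 'a': node 5→6 ·f  → match P2@[41:42]
i=43 'a': node 6→6 ·f  → match P2@[42:43]
i=44 'c': node 6→1 ·f  → match P0@[44:44]
i=45 'a': node 1→2 ·f
i=46 'c': node 2→1 ·f  → match P0@[46:46]
i=47 'c': node 1→1 ·f  → match P0@[47:47]
i=48 'c': node 1→1 ·f  → match P0@[48:48]
i=49 'a': node 1→2 ·f
i=50 'a': node 2→6  → match P2@[49:50]
i=51 'c': node 6→1 ·f  → match P0@[51:51]
i=52 'd': node 1→7 ·f
i=53 'd': node 7→7 ·f
i=54 'a': node 7→8  → match P3@[53:54]
i=55 'c': node 8→1 ·f  → match P0@[55:55]
i=56 'c': node 1→1 ·f  → match P0@[56:56]
i=57 'b': node 1→0 ·f
i=58 'a': node 0→2
i=59 'b': node 2→3
i=60 'd': node 3→4
i=61 'a': node 4→5  → match P1@[58:61],P3@[60:61]

Result: [[1,3],[3,0],[4,0],[7,0],[9,0],[14,3],[16,3],[18,3],[21,3],[24,1],[24,3],[25,2],[28,1],[28,3],[29,2],[30,2],[32,0],[33,0],[34,0],[36,0],[37,0],[41,1],[41,3],[42,2],[43,2],[44,0],[46,0],[47,0],[48,0],[50,2],[51,0],[54,3],[55,0],[56,0],[61,1],[61,3]]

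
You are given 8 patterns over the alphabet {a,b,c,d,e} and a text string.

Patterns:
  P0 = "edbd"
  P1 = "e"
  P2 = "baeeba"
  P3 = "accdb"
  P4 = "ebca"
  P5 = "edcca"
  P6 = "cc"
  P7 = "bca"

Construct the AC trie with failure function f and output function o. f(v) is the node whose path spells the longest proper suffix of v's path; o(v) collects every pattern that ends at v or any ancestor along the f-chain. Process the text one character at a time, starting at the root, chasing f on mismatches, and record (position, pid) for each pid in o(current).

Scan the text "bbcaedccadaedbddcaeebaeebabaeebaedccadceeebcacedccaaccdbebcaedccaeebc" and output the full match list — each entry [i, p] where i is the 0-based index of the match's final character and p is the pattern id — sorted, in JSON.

Construct AC machine:
Trie (insert patterns):
  n0 'ε': a→11 b→5 c→22 e→1
  n1 'e': b→16 d→2  [P1 ends]
  n2 'ed': b→3 c→19
  n3 'edb': d→4
  n4 'edbd': ·  [P0 ends]
  n5 'b': a→6 c→24
  n6 'ba': e→7
  n7 'bae': e→8
  n8 'baee': b→9
  n9 'baeeb': a→10
  n10 'baeeba': ·  [P2 ends]
  n11 'a': c→12
  n12 'ac': c→13
  n13 'acc': d→14
  n14 'accd': b→15
  n15 'accdb': ·  [P3 ends]
  n16 'eb': c→17
  n17 'ebc': a→18
  n18 'ebca': ·  [P4 ends]
  n19 'edc': c→20
  n20 'edcc': a→21
  n21 'edcca': ·  [P5 ends]
  n22 'c': c→23
  n23 'cc': ·  [P6 ends]
  n24 'bc': a→25
  n25 'bca': ·  [P7 ends]

Failure links (BFS by depth):
  fail(1) 'e': from fail(0)=0 chase 'e': 0 ⇒ 0;  out={1}∪out(0)={1}
  fail(5) 'b': from fail(0)=0 chase 'b': 0 ⇒ 0;  out=∅∪out(0)=∅
  fail(11) 'a': from fail(0)=0 chase 'a': 0 ⇒ 0;  out=∅∪out(0)=∅
  fail(22) 'c': from fail(0)=0 chase 'c': 0 ⇒ 0;  out=∅∪out(0)=∅
  fail(2) 'ed': from fail(1)=0 chase 'd': 0 ⇒ 0;  out=∅∪out(0)=∅
  fail(6) 'ba': from fail(5)=0 chase 'a': 0 ⇒ 11;  out=∅∪out(11)=∅
  fail(12) 'ac': from fail(11)=0 chase 'c': 0 ⇒ 22;  out=∅∪out(22)=∅
  fail(16) 'eb': from fail(1)=0 chase 'b': 0 ⇒ 5;  out=∅∪out(5)=∅
  fail(23) 'cc': from fail(22)=0 chase 'c': 0 ⇒ 22;  out={6}∪out(22)={6}
  fail(24) 'bc': from fail(5)=0 chase 'c': 0 ⇒ 22;  out=∅∪out(22)=∅
  fail(3) 'edb': from fail(2)=0 chase 'b': 0 ⇒ 5;  out=∅∪out(5)=∅
  fail(7) 'bae': from fail(6)=11 chase 'e': 11→0 ⇒ 1;  out=∅∪out(1)={1}
  fail(13) 'acc': from fail(12)=22 chase 'c': 22 ⇒ 23;  out=∅∪out(23)={6}
  fail(17) 'ebc': from fail(16)=5 chase 'c': 5 ⇒ 24;  out=∅∪out(24)=∅
  fail(19) 'edc': from fail(2)=0 chase 'c': 0 ⇒ 22;  out=∅∪out(22)=∅
  fail(25) 'bca': from fail(24)=22 chase 'a': 22→0 ⇒ 11;  out={7}∪out(11)={7}
  fail(4) 'edbd': from fail(3)=5 chase 'd': 5→0 ⇒ 0;  out={0}∪out(0)={0}
  fail(8) 'baee': from fail(7)=1 chase 'e': 1→0 ⇒ 1;  out=∅∪out(1)={1}
  fail(14) 'accd': from fail(13)=23 chase 'd': 23→22→0 ⇒ 0;  out=∅∪out(0)=∅
  fail(18) 'ebca': from fail(17)=24 chase 'a': 24 ⇒ 25;  out={4}∪out(25)={4,7}
  fail(20) 'edcc': from fail(19)=22 chase 'c': 22 ⇒ 23;  out=∅∪out(23)={6}
  fail(9) 'baeeb': from fail(8)=1 chase 'b': 1 ⇒ 16;  out=∅∪out(16)=∅
  fail(15) 'accdb': from fail(14)=0 chase 'b': 0 ⇒ 5;  out={3}∪out(5)={3}
  fail(21) 'edcca': from fail(20)=23 chase 'a': 23→22→0 ⇒ 11;  out={5}∪out(11)={5}
  fail(10) 'baeeba': from fail(9)=16 chase 'a': 16→5 ⇒ 6;  out={2}∪out(6)={2}

Run:
[0] read 'b'  n0⇒n5
[1] read 'b'  n5⇒n5 (fail-walked)
[2] read 'c'  n5⇒n24
[3] read 'a'  n24⇒n25  → match P7@[1:3]
[4] read 'e'  n25⇒n1 (fail-walked)  → match P1@[4:4]
[5] read 'd'  n1⇒n2
[6] read 'c'  n2⇒n19
[7] read 'c'  n19⇒n20  → match P6@[6:7]
[8] read 'a'  n20⇒n21  → match P5@[4:8]
[9] read 'd'  n21⇒n0 (fail-walked)
[10] read 'a'  n0⇒n11
[11] read 'e'  n11⇒n1 (fail-walked)  → match P1@[11:11]
[12] read 'd'  n1⇒n2
[13] read 'b'  n2⇒n3
[14] read 'd'  n3⇒n4  → match P0@[11:14]
[15] read 'd'  n4⇒n0 (fail-walked)
[16] read 'c'  n0⇒n22
[17] read 'a'  n22⇒n11 (fail-walked)
[18] read 'e'  n11⇒n1 (fail-walked)  → match P1@[18:18]
[19] read 'e'  n1⇒n1 (fail-walked)  → match P1@[19:19]
[20] read 'b'  n1⇒n16
[21] read 'a'  n16⇒n6 (fail-walked)
[22] read 'e'  n6⇒n7  → match P1@[22:22]
[23] read 'e'  n7⇒n8  → match P1@[23:23]
[24] read 'b'  n8⇒n9
[25] read 'a'  n9⇒n10  → match P2@[20:25]
[26] read 'b'  n10⇒n5 (fail-walked)
[27] read 'a'  n5⇒n6
[28] read 'e'  n6⇒n7  → match P1@[28:28]
[29] read 'e'  n7⇒n8  → match P1@[29:29]
[30] read 'b'  n8⇒n9
[31] read 'a'  n9⇒n10  → match P2@[26:31]
[32] read 'e'  n10⇒n7 (fail-walked)  → match P1@[32:32]
[33] read 'd'  n7⇒n2 (fail-walked)
[34] read 'c'  n2⇒n19
[35] read 'c'  n19⇒n20  → match P6@[34:35]
[36] read 'a'  n20⇒n21  → match P5@[32:36]
[37] read 'd'  n21⇒n0 (fail-walked)
[38] read 'c'  n0⇒n22
[39] read 'e'  n22⇒n1 (fail-walked)  → match P1@[39:39]
[40] read 'e'  n1⇒n1 (fail-walked)  → match P1@[40:40]
[41] read 'e'  n1⇒n1 (fail-walked)  → match P1@[41:41]
[42] read 'b'  n1⇒n16
[43] read 'c'  n16⇒n17
[44] read 'a'  n17⇒n18  → match P4@[41:44],P7@[42:44]
[45] read 'c'  n18⇒n12 (fail-walked)
[46] read 'e'  n12⇒n1 (fail-walked)  → match P1@[46:46]
[47] read 'd'  n1⇒n2
[48] read 'c'  n2⇒n19
[49] read 'c'  n19⇒n20  → match P6@[48:49]
[50] read 'a'  n20⇒n21  → match P5@[46:50]
[51] read 'a'  n21⇒n11 (fail-walked)
[52] read 'c'  n11⇒n12
[53] read 'c'  n12⇒n13  → match P6@[52:53]
[54] read 'd'  n13⇒n14
[55] read 'b'  n14⇒n15  → match P3@[51:55]
[56] read 'e'  n15⇒n1 (fail-walked)  → match P1@[56:56]
[57] read 'b'  n1⇒n16
[58] read 'c'  n16⇒n17
[59] read 'a'  n17⇒n18  → match P4@[56:59],P7@[57:59]
[60] read 'e'  n18⇒n1 (fail-walked)  → match P1@[60:60]
[61] read 'd'  n1⇒n2
[62] read 'c'  n2⇒n19
[63] read 'c'  n19⇒n20  → match P6@[62:63]
[64] read 'a'  n20⇒n21  → match P5@[60:64]
[65] read 'e'  n21⇒n1 (fail-walked)  → match P1@[65:65]
[66] read 'e'  n1⇒n1 (fail-walked)  → match P1@[66:66]
[67] read 'b'  n1⇒n16
[68] read 'c'  n16⇒n17

Matches: [[3,7],[4,1],[7,6],[8,5],[11,1],[14,0],[18,1],[19,1],[22,1],[23,1],[25,2],[28,1],[29,1],[31,2],[32,1],[35,6],[36,5],[39,1],[40,1],[41,1],[44,4],[44,7],[46,1],[49,6],[50,5],[53,6],[55,3],[56,1],[59,4],[59,7],[60,1],[63,6],[64,5],[65,1],[66,1]]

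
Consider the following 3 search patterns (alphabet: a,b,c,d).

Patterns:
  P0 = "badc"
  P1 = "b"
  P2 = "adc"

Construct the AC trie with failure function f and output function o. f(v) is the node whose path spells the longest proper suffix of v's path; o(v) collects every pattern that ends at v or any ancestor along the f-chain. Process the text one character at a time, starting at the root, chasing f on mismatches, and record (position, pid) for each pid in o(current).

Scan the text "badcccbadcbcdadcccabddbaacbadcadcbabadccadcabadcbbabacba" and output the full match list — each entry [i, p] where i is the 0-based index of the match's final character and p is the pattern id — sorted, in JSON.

Build:
Trie nodes:
  n0 'ε': a→5 b→1
  n1 'b': a→2  [P1 ends]
  n2 'ba': d→3
  n3 'bad': c→4
  n4 'badc': ·  [P0 ends]
  n5 'a': d→6
  n6 'ad': c→7
  n7 'adc': ·  [P2 ends]

BFS fail/out derivation:
  n1('b'): parent n0 fail=0; on 'b' 0 → fail=0;  out {1}∪∅={1}
  n5('a'): parent n0 fail=0; on 'a' 0 → fail=0;  out ∅∪∅=∅
  n2('ba'): parent n1 fail=0; on 'a' 0 → fail=5;  out ∅∪∅=∅
  n6('ad'): parent n5 fail=0; on 'd' 0 → fail=0;  out ∅∪∅=∅
  n3('bad'): parent n2 fail=5; on 'd' 5 → fail=6;  out ∅∪∅=∅
  n7('adc'): parent n6 fail=0; on 'c' 0 → fail=0;  out {2}∪∅={2}
  n4('badc'): parent n3 fail=6; on 'c' 6 → fail=7;  out {0}∪{2}={0,2}

Run:
pos 0 'b': at 1  emit P1@[0:0]
pos 1 'a': at 2
pos 2 'd': at 3
pos 3 'c': at 4  emit P0@[0:3],P2@[1:3]
pos 4 'c': at 0 (via fail)
pos 5 'c': at 0
pos 6 'b': at 1  emit P1@[6:6]
pos 7 'a': at 2
pos 8 'd': at 3
pos 9 'c': at 4  emit P0@[6:9],P2@[7:9]
pos 10 'b': at 1 (via fail)  emit P1@[10:10]
pos 11 'c': at 0 (via fail)
pos 12 'd': at 0
pos 13 'a': at 5
pos 14 'd': at 6
pos 15 'c': at 7  emit P2@[13:15]
pos 16 'c': at 0 (via fail)
pos 17 'c': at 0
pos 18 'a': at 5
pos 19 'b': at 1 (via fail)  emit P1@[19:19]
pos 20 'd': at 0 (via fail)
pos 21 'd': at 0
pos 22 'b': at 1  emit P1@[22:22]
pos 23 'a': at 2
pos 24 'a': at 5 (via fail)
pos 25 'c': at 0 (via fail)
pos 26 'b': at 1  emit P1@[26:26]
pos 27 'a': at 2
pos 28 'd': at 3
pos 29 'c': at 4  emit P0@[26:29],P2@[27:29]
pos 30 'a': at 5 (via fail)
pos 31 'd': at 6
pos 32 'c': at 7  emit P2@[30:32]
pos 33 'b': at 1 (via fail)  emit P1@[33:33]
pos 34 'a': at 2
pos 35 'b': at 1 (via fail)  emit P1@[35:35]
pos 36 'a': at 2
pos 37 'd': at 3
pos 38 'c': at 4  emit P0@[35:38],P2@[36:38]
pos 39 'c': at 0 (via fail)
pos 40 'a': at 5
pos 41 'd': at 6
pos 42 'c': at 7  emit P2@[40:42]
pos 43 'a': at 5 (via fail)
pos 44 'b': at 1 (via fail)  emit P1@[44:44]
pos 45 'a': at 2
pos 46 'd': at 3
pos 47 'c': at 4  emit P0@[44:47],P2@[45:47]
pos 48 'b': at 1 (via fail)  emit P1@[48:48]
pos 49 'b': at 1 (via fail)  emit P1@[49:49]
pos 50 'a': at 2
pos 51 'b': at 1 (via fail)  emit P1@[51:51]
pos 52 'a': at 2
pos 53 'c': at 0 (via fail)
pos 54 'b': at 1  emit P1@[54:54]
pos 55 'a': at 2

Result: [[0,1],[3,0],[3,2],[6,1],[9,0],[9,2],[10,1],[15,2],[19,1],[22,1],[26,1],[29,0],[29,2],[32,2],[33,1],[35,1],[38,0],[38,2],[42,2],[44,1],[47,0],[47,2],[48,1],[49,1],[51,1],[54,1]]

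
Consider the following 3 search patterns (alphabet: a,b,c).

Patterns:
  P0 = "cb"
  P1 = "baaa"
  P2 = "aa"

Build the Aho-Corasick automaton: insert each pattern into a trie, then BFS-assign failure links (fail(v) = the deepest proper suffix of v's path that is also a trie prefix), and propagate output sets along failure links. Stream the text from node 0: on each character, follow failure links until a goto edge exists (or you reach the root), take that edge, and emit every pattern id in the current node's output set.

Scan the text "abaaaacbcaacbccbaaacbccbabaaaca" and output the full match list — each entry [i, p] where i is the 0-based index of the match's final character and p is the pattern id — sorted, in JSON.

Build automaton:
Trie (insert patterns):
  0='ε' goto a→7 b→3 c→1
  1='c' goto b→2
  2='cb' goto ·  [P0 ends]
  3='b' goto a→4
  4='ba' goto a→5
  5='baa' goto a→6
  6='baaa' goto ·  [P1 ends]
  7='a' goto a→8
  8='aa' goto ·  [P2 ends]

Failure links (BFS by depth):
  n1('c'): parent n0 fail=0; on 'c' 0 → fail=0;  out ∅∪∅=∅
  n3('b'): parent n0 fail=0; on 'b' 0 → fail=0;  out ∅∪∅=∅
  n7('a'): parent n0 fail=0; on 'a' 0 → fail=0;  out ∅∪∅=∅
  n2('cb'): parent n1 fail=0; on 'b' 0 → fail=3;  out {0}∪∅={0}
  n4('ba'): parent n3 fail=0; on 'a' 0 → fail=7;  out ∅∪∅=∅
  n8('aa'): parent n7 fail=0; on 'a' 0 → fail=7;  out {2}∪∅={2}
  n5('baa'): parent n4 fail=7; on 'a' 7 → fail=8;  out ∅∪{2}={2}
  n6('baaa'): parent n5 fail=8; on 'a' 8→7 → fail=8;  out {1}∪{2}={1,2}

Text stream:
pos 0 'a': at 7
pos 1 'b': at 3 (fail-walked)
pos 2 'a': at 4
pos 3 'a': at 5  → match P2@[2:3]
pos 4 'a': at 6  → match P1@[1:4],P2@[3:4]
pos 5 'a': at 8 (fail-walked)  → match P2@[4:5]
pos 6 'c': at 1 (fail-walked)
pos 7 'b': at 2  → match P0@[6:7]
pos 8 'c': at 1 (fail-walked)
pos 9 'a': at 7 (fail-walked)
pos 10 'a': at 8  → match P2@[9:10]
pos 11 'c': at 1 (fail-walked)
pos 12 'b': at 2  → match P0@[11:12]
pos 13 'c': at 1 (fail-walked)
pos 14 'c': at 1 (fail-walked)
pos 15 'b': at 2  → match P0@[14:15]
pos 16 'a': at 4 (fail-walked)
pos 17 'a': at 5  → match P2@[16:17]
pos 18 'a': at 6  → match P1@[15:18],P2@[17:18]
pos 19 'c': at 1 (fail-walked)
pos 20 'b': at 2  → match P0@[19:20]
pos 21 'c': at 1 (fail-walked)
pos 22 'c': at 1 (fail-walked)
pos 23 'b': at 2  → match P0@[22:23]
pos 24 'a': at 4 (fail-walked)
pos 25 'b': at 3 (fail-walked)
pos 26 'a': at 4
pos 27 'a': at 5  → match P2@[26:27]
pos 28 'a': at 6  → match P1@[25:28],P2@[27:28]
pos 29 'c': at 1 (fail-walked)
pos 30 'a': at 7 (fail-walked)

Result: [[3,2],[4,1],[4,2],[5,2],[7,0],[10,2],[12,0],[15,0],[17,2],[18,1],[18,2],[20,0],[23,0],[27,2],[28,1],[28,2]]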